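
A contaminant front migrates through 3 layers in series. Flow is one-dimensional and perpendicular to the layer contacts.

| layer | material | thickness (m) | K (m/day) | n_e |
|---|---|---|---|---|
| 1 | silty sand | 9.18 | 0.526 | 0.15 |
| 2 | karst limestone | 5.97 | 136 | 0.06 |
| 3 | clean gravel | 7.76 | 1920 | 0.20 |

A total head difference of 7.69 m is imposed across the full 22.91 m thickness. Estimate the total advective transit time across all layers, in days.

With flow normal to the layers, continuity requires the same specific discharge q through every layer.
Σ(b_i/K_i) = 9.18/0.526 + 5.97/136 + 7.76/1920 = 17.50 d.
q = Δh / Σ(b_i/K_i) = 7.69 / 17.50 = 0.4394 m/day.
In each layer the seepage velocity is v_i = q/n_i, so the layer transit time is t_i = b_i·n_i / q:
  layer 1 (silty sand): t_1 = 9.18 × 0.15 / 0.4394 = 3.134 d
  layer 2 (karst limestone): t_2 = 5.97 × 0.06 / 0.4394 = 0.8152 d
  layer 3 (clean gravel): t_3 = 7.76 × 0.20 / 0.4394 = 3.532 d
Total t = Σ t_i = 7.481 days.

7.48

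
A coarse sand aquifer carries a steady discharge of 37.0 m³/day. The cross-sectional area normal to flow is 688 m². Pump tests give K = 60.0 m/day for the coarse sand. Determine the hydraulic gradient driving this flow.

0.000896

From Q = K·A·i, i = Q / (K·A) = 37.0 / (60.00 × 688.0) = 0.0008963.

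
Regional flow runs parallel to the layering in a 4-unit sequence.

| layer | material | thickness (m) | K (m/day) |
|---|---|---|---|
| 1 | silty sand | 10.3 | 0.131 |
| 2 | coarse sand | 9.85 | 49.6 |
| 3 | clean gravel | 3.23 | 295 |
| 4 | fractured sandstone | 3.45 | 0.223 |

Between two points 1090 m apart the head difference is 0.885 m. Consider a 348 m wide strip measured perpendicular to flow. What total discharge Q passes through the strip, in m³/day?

408

Flow is parallel to layering, so each bed carries its own Darcy discharge and the transmissivities add.
Σ(K_i·b_i) = 0.131×10.3 + 49.6×9.85 + 295×3.23 + 0.223×3.45 = 1444 m²/day.
Hydraulic gradient i = Δh / L = 0.885 / 1090 = 0.0008119.
Q = Σ(K_i·b_i) · W · i = 1444 × 348 × 0.0008119 = 407.9 m³/day.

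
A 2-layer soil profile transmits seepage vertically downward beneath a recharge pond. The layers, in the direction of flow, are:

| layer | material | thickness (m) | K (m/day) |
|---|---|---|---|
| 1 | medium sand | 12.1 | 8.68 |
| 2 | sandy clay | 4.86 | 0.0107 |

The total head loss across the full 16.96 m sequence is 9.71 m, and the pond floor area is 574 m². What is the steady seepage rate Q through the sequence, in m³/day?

12.2

Flow is perpendicular to layering, so the layers act in series and the equivalent K is the thickness-weighted harmonic mean.
Total thickness L = 12.1 + 4.86 = 16.96 m.
Σ(b_i/K_i) = 12.1/8.68 + 4.86/0.0107 = 455.6 d.
K_eq = L / Σ(b_i/K_i) = 16.96 / 455.6 = 0.03723 m/day.
Q = K_eq · A · (Δh/L) = 0.03723 × 574 × (9.71/16.96) = 12.23 m³/day.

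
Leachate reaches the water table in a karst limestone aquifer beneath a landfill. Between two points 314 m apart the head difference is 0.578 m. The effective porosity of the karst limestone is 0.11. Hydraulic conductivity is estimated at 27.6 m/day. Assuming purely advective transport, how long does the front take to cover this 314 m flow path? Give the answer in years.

1.86

Hydraulic gradient i = Δh / L = 0.578 / 314 = 0.001841.
Darcy flux q = K · i = 27.60 × 0.001841 = 0.05081 m/day.
Seepage velocity v = q / n_e = 0.05081 / 0.11 = 0.4619 m/day.
Travel time t = L / v = 314 / 0.4619 = 679.9 days = 1.861 years.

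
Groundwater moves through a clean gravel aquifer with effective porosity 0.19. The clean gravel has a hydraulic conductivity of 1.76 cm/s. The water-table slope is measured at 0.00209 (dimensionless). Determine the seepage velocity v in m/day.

Convert K: 1.76 cm/s × 864 = 1521 m/day.
Hydraulic gradient i = 0.00209.
Darcy flux q = K · i = 1521 × 0.002090 = 3.178 m/day.
Seepage velocity v = q / n_e = 3.178 / 0.19 = 16.73 m/day.

16.7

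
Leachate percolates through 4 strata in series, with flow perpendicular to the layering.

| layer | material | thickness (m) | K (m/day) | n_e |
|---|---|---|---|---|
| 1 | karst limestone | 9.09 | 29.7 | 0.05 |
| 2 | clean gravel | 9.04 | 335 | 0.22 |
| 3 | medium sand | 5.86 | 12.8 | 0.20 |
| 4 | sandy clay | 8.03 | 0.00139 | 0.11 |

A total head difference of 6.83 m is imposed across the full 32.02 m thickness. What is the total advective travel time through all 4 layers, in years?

With flow normal to the layers, continuity requires the same specific discharge q through every layer.
Σ(b_i/K_i) = 9.09/29.7 + 9.04/335 + 5.86/12.8 + 8.03/0.00139 = 5778 d.
q = Δh / Σ(b_i/K_i) = 6.83 / 5778 = 0.001182 m/day.
In each layer the seepage velocity is v_i = q/n_i, so the layer transit time is t_i = b_i·n_i / q:
  layer 1 (karst limestone): t_1 = 9.09 × 0.05 / 0.001182 = 384.5 d
  layer 2 (clean gravel): t_2 = 9.04 × 0.22 / 0.001182 = 1682 d
  layer 3 (medium sand): t_3 = 5.86 × 0.20 / 0.001182 = 991.4 d
  layer 4 (sandy clay): t_4 = 8.03 × 0.11 / 0.001182 = 747.2 d
Total t = Σ t_i = 3806 days = 10.42 years.

10.4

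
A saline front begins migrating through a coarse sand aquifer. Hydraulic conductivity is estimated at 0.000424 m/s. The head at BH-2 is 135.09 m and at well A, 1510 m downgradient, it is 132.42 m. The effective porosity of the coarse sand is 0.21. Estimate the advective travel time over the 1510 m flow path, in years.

13.4

Convert K: 0.000424 m/s × 86400 = 36.63 m/day.
Hydraulic gradient i = (135.09 − 132.42) / 1510 = 2.67 / 1510 = 0.001768.
Darcy flux q = K · i = 36.63 × 0.001768 = 0.06478 m/day.
Seepage velocity v = q / n_e = 0.06478 / 0.21 = 0.3085 m/day.
Travel time t = L / v = 1510 / 0.3085 = 4895 days = 13.40 years.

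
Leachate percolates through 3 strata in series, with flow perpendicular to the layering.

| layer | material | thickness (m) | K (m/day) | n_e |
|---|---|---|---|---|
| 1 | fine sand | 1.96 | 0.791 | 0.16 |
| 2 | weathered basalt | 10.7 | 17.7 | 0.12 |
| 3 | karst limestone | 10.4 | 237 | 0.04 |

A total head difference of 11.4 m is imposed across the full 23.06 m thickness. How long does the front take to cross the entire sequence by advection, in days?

With flow normal to the layers, continuity requires the same specific discharge q through every layer.
Σ(b_i/K_i) = 1.96/0.791 + 10.7/17.7 + 10.4/237 = 3.126 d.
q = Δh / Σ(b_i/K_i) = 11.4 / 3.126 = 3.647 m/day.
In each layer the seepage velocity is v_i = q/n_i, so the layer transit time is t_i = b_i·n_i / q:
  layer 1 (fine sand): t_1 = 1.96 × 0.16 / 3.647 = 0.08600 d
  layer 2 (weathered basalt): t_2 = 10.7 × 0.12 / 3.647 = 0.3521 d
  layer 3 (karst limestone): t_3 = 10.4 × 0.04 / 3.647 = 0.1141 d
Total t = Σ t_i = 0.5522 days.

0.552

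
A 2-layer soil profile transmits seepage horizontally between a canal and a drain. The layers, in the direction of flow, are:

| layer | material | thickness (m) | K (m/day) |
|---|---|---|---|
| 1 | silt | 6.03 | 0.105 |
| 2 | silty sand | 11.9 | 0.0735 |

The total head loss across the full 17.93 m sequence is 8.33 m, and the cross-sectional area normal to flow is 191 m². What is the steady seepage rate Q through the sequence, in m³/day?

7.25

Flow is perpendicular to layering, so the layers act in series and the equivalent K is the thickness-weighted harmonic mean.
Total thickness L = 6.03 + 11.9 = 17.93 m.
Σ(b_i/K_i) = 6.03/0.105 + 11.9/0.0735 = 219.3 d.
K_eq = L / Σ(b_i/K_i) = 17.93 / 219.3 = 0.08175 m/day.
Q = K_eq · A · (Δh/L) = 0.08175 × 191 × (8.33/17.93) = 7.254 m³/day.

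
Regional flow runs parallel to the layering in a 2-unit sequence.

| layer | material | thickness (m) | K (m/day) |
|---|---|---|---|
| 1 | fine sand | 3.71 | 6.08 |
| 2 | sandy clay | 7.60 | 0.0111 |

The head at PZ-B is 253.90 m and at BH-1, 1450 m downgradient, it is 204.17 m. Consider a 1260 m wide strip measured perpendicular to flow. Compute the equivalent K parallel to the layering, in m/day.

2.00

Flow is parallel to layering, so each bed carries its own Darcy discharge and the transmissivities add.
Σ(K_i·b_i) = 6.08×3.71 + 0.0111×7.60 = 22.64 m²/day.
Total thickness b = 11.31 m, so K_eq = Σ(K_i·b_i)/b = 2.002 m/day.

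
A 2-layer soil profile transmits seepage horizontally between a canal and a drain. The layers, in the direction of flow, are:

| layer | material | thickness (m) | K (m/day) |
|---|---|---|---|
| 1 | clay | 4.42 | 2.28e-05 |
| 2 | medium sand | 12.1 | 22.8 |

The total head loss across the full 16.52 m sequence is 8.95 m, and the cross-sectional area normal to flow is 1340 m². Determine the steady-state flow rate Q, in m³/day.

0.0619

Flow is perpendicular to layering, so the layers act in series and the equivalent K is the thickness-weighted harmonic mean.
Total thickness L = 4.42 + 12.1 = 16.52 m.
Σ(b_i/K_i) = 4.42/2.28e-05 + 12.1/22.8 = 1.939e+05 d.
K_eq = L / Σ(b_i/K_i) = 16.52 / 1.939e+05 = 8.522e-05 m/day.
Q = K_eq · A · (Δh/L) = 8.522e-05 × 1340 × (8.95/16.52) = 0.06186 m³/day.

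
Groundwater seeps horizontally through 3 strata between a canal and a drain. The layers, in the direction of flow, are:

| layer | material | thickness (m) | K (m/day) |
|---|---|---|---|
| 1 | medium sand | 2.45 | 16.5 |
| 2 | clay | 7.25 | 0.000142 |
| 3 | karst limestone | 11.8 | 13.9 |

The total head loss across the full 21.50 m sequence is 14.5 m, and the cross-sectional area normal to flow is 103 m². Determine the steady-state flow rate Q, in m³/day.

0.0293

Flow is perpendicular to layering, so the layers act in series and the equivalent K is the thickness-weighted harmonic mean.
Total thickness L = 2.45 + 7.25 + 11.8 = 21.50 m.
Σ(b_i/K_i) = 2.45/16.5 + 7.25/0.000142 + 11.8/13.9 = 51057 d.
K_eq = L / Σ(b_i/K_i) = 21.50 / 51057 = 0.0004211 m/day.
Q = K_eq · A · (Δh/L) = 0.0004211 × 103 × (14.5/21.50) = 0.02925 m³/day.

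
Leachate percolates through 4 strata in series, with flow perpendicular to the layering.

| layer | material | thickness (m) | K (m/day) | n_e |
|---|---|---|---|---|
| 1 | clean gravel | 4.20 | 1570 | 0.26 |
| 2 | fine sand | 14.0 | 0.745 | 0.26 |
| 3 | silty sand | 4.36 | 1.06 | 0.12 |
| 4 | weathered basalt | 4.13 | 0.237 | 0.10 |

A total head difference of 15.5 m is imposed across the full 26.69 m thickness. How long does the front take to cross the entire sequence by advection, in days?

14.7

With flow normal to the layers, continuity requires the same specific discharge q through every layer.
Σ(b_i/K_i) = 4.20/1570 + 14.0/0.745 + 4.36/1.06 + 4.13/0.237 = 40.33 d.
q = Δh / Σ(b_i/K_i) = 15.5 / 40.33 = 0.3843 m/day.
In each layer the seepage velocity is v_i = q/n_i, so the layer transit time is t_i = b_i·n_i / q:
  layer 1 (clean gravel): t_1 = 4.20 × 0.26 / 0.3843 = 2.842 d
  layer 2 (fine sand): t_2 = 14.0 × 0.26 / 0.3843 = 9.472 d
  layer 3 (silty sand): t_3 = 4.36 × 0.12 / 0.3843 = 1.361 d
  layer 4 (weathered basalt): t_4 = 4.13 × 0.10 / 0.3843 = 1.075 d
Total t = Σ t_i = 14.75 days.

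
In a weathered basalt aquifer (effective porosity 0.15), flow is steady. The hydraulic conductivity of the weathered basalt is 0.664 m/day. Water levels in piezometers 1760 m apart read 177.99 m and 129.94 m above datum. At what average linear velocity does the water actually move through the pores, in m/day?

Hydraulic gradient i = (177.99 − 129.94) / 1760 = 48.05 / 1760 = 0.02730.
Darcy flux q = K · i = 0.6640 × 0.02730 = 0.01813 m/day.
Seepage velocity v = q / n_e = 0.01813 / 0.15 = 0.1209 m/day.

0.121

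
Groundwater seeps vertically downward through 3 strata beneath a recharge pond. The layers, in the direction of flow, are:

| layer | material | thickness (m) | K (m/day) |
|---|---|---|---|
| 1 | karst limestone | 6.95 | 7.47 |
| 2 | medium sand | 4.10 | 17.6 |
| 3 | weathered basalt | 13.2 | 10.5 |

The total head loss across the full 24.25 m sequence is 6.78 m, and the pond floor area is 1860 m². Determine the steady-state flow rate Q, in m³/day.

Flow is perpendicular to layering, so the layers act in series and the equivalent K is the thickness-weighted harmonic mean.
Total thickness L = 6.95 + 4.10 + 13.2 = 24.25 m.
Σ(b_i/K_i) = 6.95/7.47 + 4.10/17.6 + 13.2/10.5 = 2.420 d.
K_eq = L / Σ(b_i/K_i) = 24.25 / 2.420 = 10.02 m/day.
Q = K_eq · A · (Δh/L) = 10.02 × 1860 × (6.78/24.25) = 5210 m³/day.

5210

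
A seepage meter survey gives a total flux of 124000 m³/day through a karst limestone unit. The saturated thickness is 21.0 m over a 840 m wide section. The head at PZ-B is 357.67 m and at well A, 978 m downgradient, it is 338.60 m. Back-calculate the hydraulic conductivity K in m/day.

Cross-sectional area A = 840 × 21.0 = 17640 m².
Hydraulic gradient i = (357.67 − 338.60) / 978 = 19.07 / 978 = 0.01950.
From Q = K·A·i, K = Q / (A·i) = 124000 / (17640 × 0.01950) = 360.5 m/day.

361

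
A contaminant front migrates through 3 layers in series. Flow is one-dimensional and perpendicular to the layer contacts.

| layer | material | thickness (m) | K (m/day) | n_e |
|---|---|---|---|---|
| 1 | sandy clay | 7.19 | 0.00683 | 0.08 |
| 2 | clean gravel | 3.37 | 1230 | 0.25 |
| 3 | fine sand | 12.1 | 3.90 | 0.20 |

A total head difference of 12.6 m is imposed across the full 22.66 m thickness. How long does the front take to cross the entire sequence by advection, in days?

With flow normal to the layers, continuity requires the same specific discharge q through every layer.
Σ(b_i/K_i) = 7.19/0.00683 + 3.37/1230 + 12.1/3.90 = 1056 d.
q = Δh / Σ(b_i/K_i) = 12.6 / 1056 = 0.01193 m/day.
In each layer the seepage velocity is v_i = q/n_i, so the layer transit time is t_i = b_i·n_i / q:
  layer 1 (sandy clay): t_1 = 7.19 × 0.08 / 0.01193 = 48.20 d
  layer 2 (clean gravel): t_2 = 3.37 × 0.25 / 0.01193 = 70.60 d
  layer 3 (fine sand): t_3 = 12.1 × 0.20 / 0.01193 = 202.8 d
Total t = Σ t_i = 321.6 days.

322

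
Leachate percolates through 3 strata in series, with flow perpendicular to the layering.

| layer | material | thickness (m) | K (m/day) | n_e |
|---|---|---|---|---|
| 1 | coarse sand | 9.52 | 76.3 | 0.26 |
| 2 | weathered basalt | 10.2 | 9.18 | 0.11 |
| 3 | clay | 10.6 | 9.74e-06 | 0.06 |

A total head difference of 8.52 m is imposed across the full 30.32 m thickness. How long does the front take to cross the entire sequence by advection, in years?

1480

With flow normal to the layers, continuity requires the same specific discharge q through every layer.
Σ(b_i/K_i) = 9.52/76.3 + 10.2/9.18 + 10.6/9.74e-06 = 1.088e+06 d.
q = Δh / Σ(b_i/K_i) = 8.52 / 1.088e+06 = 7.829e-06 m/day.
In each layer the seepage velocity is v_i = q/n_i, so the layer transit time is t_i = b_i·n_i / q:
  layer 1 (coarse sand): t_1 = 9.52 × 0.26 / 7.829e-06 = 3.162e+05 d
  layer 2 (weathered basalt): t_2 = 10.2 × 0.11 / 7.829e-06 = 1.433e+05 d
  layer 3 (clay): t_3 = 10.6 × 0.06 / 7.829e-06 = 81239 d
Total t = Σ t_i = 5.407e+05 days = 1480 years.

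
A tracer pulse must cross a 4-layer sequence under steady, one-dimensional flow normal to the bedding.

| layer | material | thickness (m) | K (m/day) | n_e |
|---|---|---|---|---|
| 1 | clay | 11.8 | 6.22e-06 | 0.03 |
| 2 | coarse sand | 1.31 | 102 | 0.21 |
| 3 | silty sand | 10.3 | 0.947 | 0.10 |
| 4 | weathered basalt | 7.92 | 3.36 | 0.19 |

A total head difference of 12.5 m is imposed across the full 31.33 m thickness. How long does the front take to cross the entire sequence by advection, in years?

1310

With flow normal to the layers, continuity requires the same specific discharge q through every layer.
Σ(b_i/K_i) = 11.8/6.22e-06 + 1.31/102 + 10.3/0.947 + 7.92/3.36 = 1.897e+06 d.
q = Δh / Σ(b_i/K_i) = 12.5 / 1.897e+06 = 6.589e-06 m/day.
In each layer the seepage velocity is v_i = q/n_i, so the layer transit time is t_i = b_i·n_i / q:
  layer 1 (clay): t_1 = 11.8 × 0.03 / 6.589e-06 = 53726 d
  layer 2 (coarse sand): t_2 = 1.31 × 0.21 / 6.589e-06 = 41752 d
  layer 3 (silty sand): t_3 = 10.3 × 0.10 / 6.589e-06 = 1.563e+05 d
  layer 4 (weathered basalt): t_4 = 7.92 × 0.19 / 6.589e-06 = 2.284e+05 d
Total t = Σ t_i = 4.802e+05 days = 1315 years.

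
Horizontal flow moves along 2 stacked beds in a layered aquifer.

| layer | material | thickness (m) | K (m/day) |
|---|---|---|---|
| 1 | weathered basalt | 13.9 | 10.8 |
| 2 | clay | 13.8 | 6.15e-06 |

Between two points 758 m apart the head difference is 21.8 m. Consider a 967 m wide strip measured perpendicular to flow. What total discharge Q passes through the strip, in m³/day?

Flow is parallel to layering, so each bed carries its own Darcy discharge and the transmissivities add.
Σ(K_i·b_i) = 10.8×13.9 + 6.15e-06×13.8 = 150.1 m²/day.
Hydraulic gradient i = Δh / L = 21.8 / 758 = 0.02876.
Q = Σ(K_i·b_i) · W · i = 150.1 × 967 × 0.02876 = 4175 m³/day.

4170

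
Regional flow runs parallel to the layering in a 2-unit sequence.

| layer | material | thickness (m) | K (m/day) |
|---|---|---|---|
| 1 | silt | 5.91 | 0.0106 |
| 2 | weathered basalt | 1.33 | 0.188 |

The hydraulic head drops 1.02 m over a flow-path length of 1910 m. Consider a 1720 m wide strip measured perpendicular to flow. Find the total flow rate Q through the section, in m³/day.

0.287

Flow is parallel to layering, so each bed carries its own Darcy discharge and the transmissivities add.
Σ(K_i·b_i) = 0.0106×5.91 + 0.188×1.33 = 0.3127 m²/day.
Hydraulic gradient i = Δh / L = 1.02 / 1910 = 0.0005340.
Q = Σ(K_i·b_i) · W · i = 0.3127 × 1720 × 0.0005340 = 0.2872 m³/day.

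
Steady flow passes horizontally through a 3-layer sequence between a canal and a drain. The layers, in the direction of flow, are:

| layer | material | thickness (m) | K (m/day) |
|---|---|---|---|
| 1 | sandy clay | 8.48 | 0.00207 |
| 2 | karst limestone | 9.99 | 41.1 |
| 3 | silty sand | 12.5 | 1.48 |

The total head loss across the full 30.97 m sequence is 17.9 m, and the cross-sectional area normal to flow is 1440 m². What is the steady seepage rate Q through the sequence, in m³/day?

6.28

Flow is perpendicular to layering, so the layers act in series and the equivalent K is the thickness-weighted harmonic mean.
Total thickness L = 8.48 + 9.99 + 12.5 = 30.97 m.
Σ(b_i/K_i) = 8.48/0.00207 + 9.99/41.1 + 12.5/1.48 = 4105 d.
K_eq = L / Σ(b_i/K_i) = 30.97 / 4105 = 0.007544 m/day.
Q = K_eq · A · (Δh/L) = 0.007544 × 1440 × (17.9/30.97) = 6.279 m³/day.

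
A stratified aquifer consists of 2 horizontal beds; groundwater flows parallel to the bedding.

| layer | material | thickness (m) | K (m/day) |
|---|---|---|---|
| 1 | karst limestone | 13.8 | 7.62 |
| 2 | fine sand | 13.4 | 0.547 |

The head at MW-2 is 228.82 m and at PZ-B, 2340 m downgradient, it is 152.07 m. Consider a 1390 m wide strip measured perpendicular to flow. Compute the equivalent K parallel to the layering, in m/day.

Flow is parallel to layering, so each bed carries its own Darcy discharge and the transmissivities add.
Σ(K_i·b_i) = 7.62×13.8 + 0.547×13.4 = 112.5 m²/day.
Total thickness b = 27.20 m, so K_eq = Σ(K_i·b_i)/b = 4.136 m/day.

4.14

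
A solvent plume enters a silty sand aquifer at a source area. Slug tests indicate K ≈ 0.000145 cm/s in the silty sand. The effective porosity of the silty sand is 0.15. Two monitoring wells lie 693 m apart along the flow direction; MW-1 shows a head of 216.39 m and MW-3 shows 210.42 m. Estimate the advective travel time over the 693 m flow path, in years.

264

Convert K: 0.000145 cm/s × 864 = 0.1253 m/day.
Hydraulic gradient i = (216.39 − 210.42) / 693 = 5.97 / 693 = 0.008615.
Darcy flux q = K · i = 0.1253 × 0.008615 = 0.001079 m/day.
Seepage velocity v = q / n_e = 0.001079 / 0.15 = 0.007195 m/day.
Travel time t = L / v = 693 / 0.007195 = 96317 days = 263.7 years.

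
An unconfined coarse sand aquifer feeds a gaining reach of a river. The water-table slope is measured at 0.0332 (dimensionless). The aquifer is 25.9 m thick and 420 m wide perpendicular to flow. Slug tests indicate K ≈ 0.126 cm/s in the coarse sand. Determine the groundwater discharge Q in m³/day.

39300

Convert K: 0.126 cm/s × 864 = 108.9 m/day.
Cross-sectional area A = 420 × 25.9 = 10878 m².
Hydraulic gradient i = 0.0332.
Darcy's law: Q = K · A · i = 108.9 × 10878 × 0.03320 = 39316 m³/day.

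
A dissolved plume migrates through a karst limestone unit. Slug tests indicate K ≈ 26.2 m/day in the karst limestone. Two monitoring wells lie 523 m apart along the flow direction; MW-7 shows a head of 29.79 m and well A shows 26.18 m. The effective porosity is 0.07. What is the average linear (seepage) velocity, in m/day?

Hydraulic gradient i = (29.79 − 26.18) / 523 = 3.61 / 523 = 0.006902.
Darcy flux q = K · i = 26.20 × 0.006902 = 0.1808 m/day.
Seepage velocity v = q / n_e = 0.1808 / 0.07 = 2.584 m/day.

2.58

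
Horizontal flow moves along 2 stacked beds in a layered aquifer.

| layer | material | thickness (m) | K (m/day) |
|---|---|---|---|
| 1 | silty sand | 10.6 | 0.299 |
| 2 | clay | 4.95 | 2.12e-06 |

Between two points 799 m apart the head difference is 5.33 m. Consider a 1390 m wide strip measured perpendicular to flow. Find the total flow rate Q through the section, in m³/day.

29.4

Flow is parallel to layering, so each bed carries its own Darcy discharge and the transmissivities add.
Σ(K_i·b_i) = 0.299×10.6 + 2.12e-06×4.95 = 3.169 m²/day.
Hydraulic gradient i = Δh / L = 5.33 / 799 = 0.006671.
Q = Σ(K_i·b_i) · W · i = 3.169 × 1390 × 0.006671 = 29.39 m³/day.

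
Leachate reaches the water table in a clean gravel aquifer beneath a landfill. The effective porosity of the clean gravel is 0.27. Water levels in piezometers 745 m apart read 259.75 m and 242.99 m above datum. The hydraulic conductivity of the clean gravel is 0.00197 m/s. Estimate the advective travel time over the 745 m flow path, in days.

52.5

Convert K: 0.00197 m/s × 86400 = 170.2 m/day.
Hydraulic gradient i = (259.75 − 242.99) / 745 = 16.76 / 745 = 0.02250.
Darcy flux q = K · i = 170.2 × 0.02250 = 3.829 m/day.
Seepage velocity v = q / n_e = 3.829 / 0.27 = 14.18 m/day.
Travel time t = L / v = 745 / 14.18 = 52.53 days.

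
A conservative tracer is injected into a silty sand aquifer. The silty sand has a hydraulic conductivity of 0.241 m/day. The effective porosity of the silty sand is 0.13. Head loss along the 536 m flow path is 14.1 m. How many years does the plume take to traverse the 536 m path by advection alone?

Hydraulic gradient i = Δh / L = 14.1 / 536 = 0.02631.
Darcy flux q = K · i = 0.2410 × 0.02631 = 0.006340 m/day.
Seepage velocity v = q / n_e = 0.006340 / 0.13 = 0.04877 m/day.
Travel time t = L / v = 536 / 0.04877 = 10991 days = 30.09 years.

30.1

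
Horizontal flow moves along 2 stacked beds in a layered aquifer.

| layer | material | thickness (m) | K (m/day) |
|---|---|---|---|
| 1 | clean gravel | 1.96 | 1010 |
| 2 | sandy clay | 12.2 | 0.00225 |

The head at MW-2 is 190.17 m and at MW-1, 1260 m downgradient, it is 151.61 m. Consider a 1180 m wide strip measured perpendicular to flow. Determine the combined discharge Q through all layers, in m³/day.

71500

Flow is parallel to layering, so each bed carries its own Darcy discharge and the transmissivities add.
Σ(K_i·b_i) = 1010×1.96 + 0.00225×12.2 = 1980 m²/day.
Hydraulic gradient i = (190.17 − 151.61) / 1260 = 38.56 / 1260 = 0.03060.
Q = Σ(K_i·b_i) · W · i = 1980 × 1180 × 0.03060 = 71488 m³/day.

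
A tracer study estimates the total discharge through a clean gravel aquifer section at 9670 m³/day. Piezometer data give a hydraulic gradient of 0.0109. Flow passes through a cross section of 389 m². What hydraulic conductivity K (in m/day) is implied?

2280

Hydraulic gradient i = 0.0109.
From Q = K·A·i, K = Q / (A·i) = 9670 / (389.0 × 0.01090) = 2281 m/day.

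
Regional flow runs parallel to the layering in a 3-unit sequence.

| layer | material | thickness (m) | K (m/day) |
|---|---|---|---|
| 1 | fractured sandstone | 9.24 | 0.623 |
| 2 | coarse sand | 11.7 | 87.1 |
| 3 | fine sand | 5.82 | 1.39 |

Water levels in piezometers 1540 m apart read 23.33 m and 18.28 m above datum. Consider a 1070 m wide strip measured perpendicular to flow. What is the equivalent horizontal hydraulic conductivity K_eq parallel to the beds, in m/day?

Flow is parallel to layering, so each bed carries its own Darcy discharge and the transmissivities add.
Σ(K_i·b_i) = 0.623×9.24 + 87.1×11.7 + 1.39×5.82 = 1033 m²/day.
Total thickness b = 26.76 m, so K_eq = Σ(K_i·b_i)/b = 38.60 m/day.

38.6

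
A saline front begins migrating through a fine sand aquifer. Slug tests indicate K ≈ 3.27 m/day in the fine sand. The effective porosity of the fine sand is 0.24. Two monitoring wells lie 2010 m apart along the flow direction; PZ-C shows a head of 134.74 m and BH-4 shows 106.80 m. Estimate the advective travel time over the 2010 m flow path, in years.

Hydraulic gradient i = (134.74 − 106.80) / 2010 = 27.94 / 2010 = 0.01390.
Darcy flux q = K · i = 3.270 × 0.01390 = 0.04545 m/day.
Seepage velocity v = q / n_e = 0.04545 / 0.24 = 0.1894 m/day.
Travel time t = L / v = 2010 / 0.1894 = 10613 days = 29.06 years.

29.1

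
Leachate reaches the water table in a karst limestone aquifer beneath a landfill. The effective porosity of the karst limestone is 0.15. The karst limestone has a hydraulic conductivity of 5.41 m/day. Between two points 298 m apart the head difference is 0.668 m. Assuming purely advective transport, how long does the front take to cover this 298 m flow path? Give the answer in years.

Hydraulic gradient i = Δh / L = 0.668 / 298 = 0.002242.
Darcy flux q = K · i = 5.410 × 0.002242 = 0.01213 m/day.
Seepage velocity v = q / n_e = 0.01213 / 0.15 = 0.08085 m/day.
Travel time t = L / v = 298 / 0.08085 = 3686 days = 10.09 years.

10.1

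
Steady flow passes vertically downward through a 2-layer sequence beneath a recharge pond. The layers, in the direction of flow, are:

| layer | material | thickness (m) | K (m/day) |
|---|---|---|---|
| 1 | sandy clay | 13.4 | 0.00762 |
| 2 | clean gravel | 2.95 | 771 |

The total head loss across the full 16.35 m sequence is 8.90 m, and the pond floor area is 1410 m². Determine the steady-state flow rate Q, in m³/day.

Flow is perpendicular to layering, so the layers act in series and the equivalent K is the thickness-weighted harmonic mean.
Total thickness L = 13.4 + 2.95 = 16.35 m.
Σ(b_i/K_i) = 13.4/0.00762 + 2.95/771 = 1759 d.
K_eq = L / Σ(b_i/K_i) = 16.35 / 1759 = 0.009298 m/day.
Q = K_eq · A · (Δh/L) = 0.009298 × 1410 × (8.90/16.35) = 7.136 m³/day.

7.14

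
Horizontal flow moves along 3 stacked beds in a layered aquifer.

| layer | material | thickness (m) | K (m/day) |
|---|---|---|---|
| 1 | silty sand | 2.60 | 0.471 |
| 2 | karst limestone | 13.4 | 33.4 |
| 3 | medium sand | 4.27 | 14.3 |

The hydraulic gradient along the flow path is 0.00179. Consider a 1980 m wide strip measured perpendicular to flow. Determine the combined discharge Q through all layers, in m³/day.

Flow is parallel to layering, so each bed carries its own Darcy discharge and the transmissivities add.
Σ(K_i·b_i) = 0.471×2.60 + 33.4×13.4 + 14.3×4.27 = 509.8 m²/day.
Hydraulic gradient i = 0.00179.
Q = Σ(K_i·b_i) · W · i = 509.8 × 1980 × 0.001790 = 1807 m³/day.

1810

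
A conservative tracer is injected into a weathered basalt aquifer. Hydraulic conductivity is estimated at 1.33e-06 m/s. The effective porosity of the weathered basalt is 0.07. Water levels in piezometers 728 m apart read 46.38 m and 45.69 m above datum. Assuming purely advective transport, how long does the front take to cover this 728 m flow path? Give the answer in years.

Convert K: 1.33e-06 m/s × 86400 = 0.1149 m/day.
Hydraulic gradient i = (46.38 − 45.69) / 728 = 0.69 / 728 = 0.0009478.
Darcy flux q = K · i = 0.1149 × 0.0009478 = 0.0001089 m/day.
Seepage velocity v = q / n_e = 0.0001089 / 0.07 = 0.001556 m/day.
Travel time t = L / v = 728 / 0.001556 = 4.679e+05 days = 1281 years.

1280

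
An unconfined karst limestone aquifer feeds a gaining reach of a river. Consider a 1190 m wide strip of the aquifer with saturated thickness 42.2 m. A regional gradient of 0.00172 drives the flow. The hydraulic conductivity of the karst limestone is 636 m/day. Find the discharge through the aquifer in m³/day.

Cross-sectional area A = 1190 × 42.2 = 50218 m².
Hydraulic gradient i = 0.00172.
Darcy's law: Q = K · A · i = 636.0 × 50218 × 0.001720 = 54934 m³/day.

54900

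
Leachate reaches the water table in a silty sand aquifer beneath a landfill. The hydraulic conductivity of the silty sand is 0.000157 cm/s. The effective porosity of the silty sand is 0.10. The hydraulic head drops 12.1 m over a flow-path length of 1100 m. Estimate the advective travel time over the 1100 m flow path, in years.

202

Convert K: 0.000157 cm/s × 864 = 0.1356 m/day.
Hydraulic gradient i = Δh / L = 12.1 / 1100 = 0.01100.
Darcy flux q = K · i = 0.1356 × 0.01100 = 0.001492 m/day.
Seepage velocity v = q / n_e = 0.001492 / 0.10 = 0.01492 m/day.
Travel time t = L / v = 1100 / 0.01492 = 73720 days = 201.8 years.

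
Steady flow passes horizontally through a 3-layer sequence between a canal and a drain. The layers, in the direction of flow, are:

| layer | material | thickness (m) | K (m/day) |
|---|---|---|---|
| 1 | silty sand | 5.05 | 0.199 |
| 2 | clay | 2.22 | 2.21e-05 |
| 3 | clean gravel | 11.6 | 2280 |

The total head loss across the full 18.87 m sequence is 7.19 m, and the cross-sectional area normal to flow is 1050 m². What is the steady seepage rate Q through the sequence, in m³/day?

0.0751

Flow is perpendicular to layering, so the layers act in series and the equivalent K is the thickness-weighted harmonic mean.
Total thickness L = 5.05 + 2.22 + 11.6 = 18.87 m.
Σ(b_i/K_i) = 5.05/0.199 + 2.22/2.21e-05 + 11.6/2280 = 1.005e+05 d.
K_eq = L / Σ(b_i/K_i) = 18.87 / 1.005e+05 = 0.0001878 m/day.
Q = K_eq · A · (Δh/L) = 0.0001878 × 1050 × (7.19/18.87) = 0.07514 m³/day.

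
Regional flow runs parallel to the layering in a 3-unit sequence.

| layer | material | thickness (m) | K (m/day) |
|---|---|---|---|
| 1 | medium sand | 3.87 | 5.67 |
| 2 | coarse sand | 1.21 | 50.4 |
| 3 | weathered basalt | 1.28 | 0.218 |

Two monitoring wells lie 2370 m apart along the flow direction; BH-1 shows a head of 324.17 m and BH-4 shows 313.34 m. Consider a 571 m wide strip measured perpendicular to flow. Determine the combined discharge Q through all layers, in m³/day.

Flow is parallel to layering, so each bed carries its own Darcy discharge and the transmissivities add.
Σ(K_i·b_i) = 5.67×3.87 + 50.4×1.21 + 0.218×1.28 = 83.21 m²/day.
Hydraulic gradient i = (324.17 − 313.34) / 2370 = 10.83 / 2370 = 0.004570.
Q = Σ(K_i·b_i) · W · i = 83.21 × 571 × 0.004570 = 217.1 m³/day.

217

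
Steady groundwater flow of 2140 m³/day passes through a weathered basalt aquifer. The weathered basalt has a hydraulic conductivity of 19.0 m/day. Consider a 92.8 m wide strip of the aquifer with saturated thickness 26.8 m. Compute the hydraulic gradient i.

Cross-sectional area A = 92.8 × 26.8 = 2487 m².
From Q = K·A·i, i = Q / (K·A) = 2140 / (19.00 × 2487) = 0.04529.

0.0453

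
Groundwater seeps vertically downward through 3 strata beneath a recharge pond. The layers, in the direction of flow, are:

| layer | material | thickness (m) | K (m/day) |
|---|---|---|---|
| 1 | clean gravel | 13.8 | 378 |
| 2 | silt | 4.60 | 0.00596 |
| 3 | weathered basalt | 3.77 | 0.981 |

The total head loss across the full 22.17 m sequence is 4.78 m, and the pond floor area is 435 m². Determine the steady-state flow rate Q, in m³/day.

2.68

Flow is perpendicular to layering, so the layers act in series and the equivalent K is the thickness-weighted harmonic mean.
Total thickness L = 13.8 + 4.60 + 3.77 = 22.17 m.
Σ(b_i/K_i) = 13.8/378 + 4.60/0.00596 + 3.77/0.981 = 775.7 d.
K_eq = L / Σ(b_i/K_i) = 22.17 / 775.7 = 0.02858 m/day.
Q = K_eq · A · (Δh/L) = 0.02858 × 435 × (4.78/22.17) = 2.681 m³/day.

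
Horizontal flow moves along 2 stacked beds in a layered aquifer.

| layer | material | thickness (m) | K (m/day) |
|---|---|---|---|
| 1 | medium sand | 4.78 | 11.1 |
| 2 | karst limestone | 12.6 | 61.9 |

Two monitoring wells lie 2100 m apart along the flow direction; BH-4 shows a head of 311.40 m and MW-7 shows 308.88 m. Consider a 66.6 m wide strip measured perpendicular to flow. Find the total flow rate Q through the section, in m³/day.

66.6

Flow is parallel to layering, so each bed carries its own Darcy discharge and the transmissivities add.
Σ(K_i·b_i) = 11.1×4.78 + 61.9×12.6 = 833.0 m²/day.
Hydraulic gradient i = (311.40 − 308.88) / 2100 = 2.52 / 2100 = 0.001200.
Q = Σ(K_i·b_i) · W · i = 833.0 × 66.6 × 0.001200 = 66.57 m³/day.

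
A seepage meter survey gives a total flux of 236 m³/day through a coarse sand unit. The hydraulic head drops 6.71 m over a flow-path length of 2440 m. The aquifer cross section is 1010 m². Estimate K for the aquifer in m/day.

85.0

Hydraulic gradient i = Δh / L = 6.71 / 2440 = 0.002750.
From Q = K·A·i, K = Q / (A·i) = 236 / (1010 × 0.002750) = 84.97 m/day.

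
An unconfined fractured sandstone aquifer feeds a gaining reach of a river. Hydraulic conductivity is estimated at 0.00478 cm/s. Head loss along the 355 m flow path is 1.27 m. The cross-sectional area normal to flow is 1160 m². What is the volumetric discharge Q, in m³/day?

17.1

Convert K: 0.00478 cm/s × 864 = 4.130 m/day.
Hydraulic gradient i = Δh / L = 1.27 / 355 = 0.003577.
Darcy's law: Q = K · A · i = 4.130 × 1160 × 0.003577 = 17.14 m³/day.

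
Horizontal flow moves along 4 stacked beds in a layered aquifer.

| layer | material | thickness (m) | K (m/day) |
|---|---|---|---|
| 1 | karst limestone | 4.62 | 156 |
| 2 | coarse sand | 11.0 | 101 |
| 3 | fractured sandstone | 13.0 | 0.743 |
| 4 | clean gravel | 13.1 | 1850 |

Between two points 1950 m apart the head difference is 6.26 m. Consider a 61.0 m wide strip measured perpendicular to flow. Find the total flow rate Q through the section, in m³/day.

5110

Flow is parallel to layering, so each bed carries its own Darcy discharge and the transmissivities add.
Σ(K_i·b_i) = 156×4.62 + 101×11.0 + 0.743×13.0 + 1850×13.1 = 26076 m²/day.
Hydraulic gradient i = Δh / L = 6.26 / 1950 = 0.003210.
Q = Σ(K_i·b_i) · W · i = 26076 × 61.0 × 0.003210 = 5106 m³/day.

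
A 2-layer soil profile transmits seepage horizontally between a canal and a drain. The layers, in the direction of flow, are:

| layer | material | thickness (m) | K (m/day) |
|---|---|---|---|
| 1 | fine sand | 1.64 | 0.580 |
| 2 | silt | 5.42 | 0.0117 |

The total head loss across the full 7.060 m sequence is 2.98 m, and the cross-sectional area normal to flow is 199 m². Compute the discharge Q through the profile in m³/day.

1.27

Flow is perpendicular to layering, so the layers act in series and the equivalent K is the thickness-weighted harmonic mean.
Total thickness L = 1.64 + 5.42 = 7.060 m.
Σ(b_i/K_i) = 1.64/0.580 + 5.42/0.0117 = 466.1 d.
K_eq = L / Σ(b_i/K_i) = 7.060 / 466.1 = 0.01515 m/day.
Q = K_eq · A · (Δh/L) = 0.01515 × 199 × (2.98/7.060) = 1.272 m³/day.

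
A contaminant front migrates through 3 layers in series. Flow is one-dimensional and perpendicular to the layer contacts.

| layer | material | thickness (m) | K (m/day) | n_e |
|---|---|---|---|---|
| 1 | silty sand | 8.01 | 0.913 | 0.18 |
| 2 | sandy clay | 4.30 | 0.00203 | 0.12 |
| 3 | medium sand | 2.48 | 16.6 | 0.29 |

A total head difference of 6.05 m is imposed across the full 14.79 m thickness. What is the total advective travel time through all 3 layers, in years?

With flow normal to the layers, continuity requires the same specific discharge q through every layer.
Σ(b_i/K_i) = 8.01/0.913 + 4.30/0.00203 + 2.48/16.6 = 2127 d.
q = Δh / Σ(b_i/K_i) = 6.05 / 2127 = 0.002844 m/day.
In each layer the seepage velocity is v_i = q/n_i, so the layer transit time is t_i = b_i·n_i / q:
  layer 1 (silty sand): t_1 = 8.01 × 0.18 / 0.002844 = 506.9 d
  layer 2 (sandy clay): t_2 = 4.30 × 0.12 / 0.002844 = 181.4 d
  layer 3 (medium sand): t_3 = 2.48 × 0.29 / 0.002844 = 252.9 d
Total t = Σ t_i = 941.2 days = 2.577 years.

2.58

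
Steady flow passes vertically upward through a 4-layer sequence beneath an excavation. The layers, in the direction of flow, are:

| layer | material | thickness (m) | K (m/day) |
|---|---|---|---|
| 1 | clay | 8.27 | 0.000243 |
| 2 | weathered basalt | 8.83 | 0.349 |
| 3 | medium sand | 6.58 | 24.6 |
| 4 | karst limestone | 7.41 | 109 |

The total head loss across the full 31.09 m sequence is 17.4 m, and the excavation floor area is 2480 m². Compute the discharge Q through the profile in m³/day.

1.27

Flow is perpendicular to layering, so the layers act in series and the equivalent K is the thickness-weighted harmonic mean.
Total thickness L = 8.27 + 8.83 + 6.58 + 7.41 = 31.09 m.
Σ(b_i/K_i) = 8.27/0.000243 + 8.83/0.349 + 6.58/24.6 + 7.41/109 = 34059 d.
K_eq = L / Σ(b_i/K_i) = 31.09 / 34059 = 0.0009128 m/day.
Q = K_eq · A · (Δh/L) = 0.0009128 × 2480 × (17.4/31.09) = 1.267 m³/day.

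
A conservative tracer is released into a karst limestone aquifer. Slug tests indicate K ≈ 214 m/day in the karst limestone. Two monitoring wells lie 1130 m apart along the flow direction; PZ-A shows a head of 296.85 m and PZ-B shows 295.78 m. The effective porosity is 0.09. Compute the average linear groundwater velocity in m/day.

Hydraulic gradient i = (296.85 − 295.78) / 1130 = 1.07 / 1130 = 0.0009469.
Darcy flux q = K · i = 214.0 × 0.0009469 = 0.2026 m/day.
Seepage velocity v = q / n_e = 0.2026 / 0.09 = 2.252 m/day.

2.25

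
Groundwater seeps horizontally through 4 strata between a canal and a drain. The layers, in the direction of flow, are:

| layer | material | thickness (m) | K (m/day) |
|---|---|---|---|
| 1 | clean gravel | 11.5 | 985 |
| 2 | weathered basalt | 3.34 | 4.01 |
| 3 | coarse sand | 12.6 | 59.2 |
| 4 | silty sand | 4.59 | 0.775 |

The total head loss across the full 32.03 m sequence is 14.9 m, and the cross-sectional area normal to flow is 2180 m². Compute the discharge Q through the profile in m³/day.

4650

Flow is perpendicular to layering, so the layers act in series and the equivalent K is the thickness-weighted harmonic mean.
Total thickness L = 11.5 + 3.34 + 12.6 + 4.59 = 32.03 m.
Σ(b_i/K_i) = 11.5/985 + 3.34/4.01 + 12.6/59.2 + 4.59/0.775 = 6.980 d.
K_eq = L / Σ(b_i/K_i) = 32.03 / 6.980 = 4.589 m/day.
Q = K_eq · A · (Δh/L) = 4.589 × 2180 × (14.9/32.03) = 4654 m³/day.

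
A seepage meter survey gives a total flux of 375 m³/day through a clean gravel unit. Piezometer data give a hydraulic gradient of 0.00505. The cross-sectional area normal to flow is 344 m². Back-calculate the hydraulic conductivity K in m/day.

Hydraulic gradient i = 0.00505.
From Q = K·A·i, K = Q / (A·i) = 375 / (344.0 × 0.005050) = 215.9 m/day.

216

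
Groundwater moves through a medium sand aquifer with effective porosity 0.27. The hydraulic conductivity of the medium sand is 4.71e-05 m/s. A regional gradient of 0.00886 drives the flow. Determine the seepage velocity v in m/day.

0.134

Convert K: 4.71e-05 m/s × 86400 = 4.069 m/day.
Hydraulic gradient i = 0.00886.
Darcy flux q = K · i = 4.069 × 0.008860 = 0.03606 m/day.
Seepage velocity v = q / n_e = 0.03606 / 0.27 = 0.1335 m/day.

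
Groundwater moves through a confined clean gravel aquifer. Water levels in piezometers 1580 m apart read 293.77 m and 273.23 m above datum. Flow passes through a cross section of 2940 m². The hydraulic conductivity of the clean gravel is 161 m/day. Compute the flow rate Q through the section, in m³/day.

6150

Hydraulic gradient i = (293.77 − 273.23) / 1580 = 20.54 / 1580 = 0.01300.
Darcy's law: Q = K · A · i = 161.0 × 2940 × 0.01300 = 6153 m³/day.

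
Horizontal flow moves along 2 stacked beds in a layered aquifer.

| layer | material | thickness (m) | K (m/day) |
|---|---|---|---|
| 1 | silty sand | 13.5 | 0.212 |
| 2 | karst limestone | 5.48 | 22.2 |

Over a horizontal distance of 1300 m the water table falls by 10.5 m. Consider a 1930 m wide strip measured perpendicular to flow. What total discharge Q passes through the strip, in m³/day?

1940

Flow is parallel to layering, so each bed carries its own Darcy discharge and the transmissivities add.
Σ(K_i·b_i) = 0.212×13.5 + 22.2×5.48 = 124.5 m²/day.
Hydraulic gradient i = Δh / L = 10.5 / 1300 = 0.008077.
Q = Σ(K_i·b_i) · W · i = 124.5 × 1930 × 0.008077 = 1941 m³/day.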